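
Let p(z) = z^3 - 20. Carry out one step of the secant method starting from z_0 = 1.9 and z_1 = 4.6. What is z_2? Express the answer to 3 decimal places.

p(1.9) = -13.14100, p(4.6) = 77.33600
z_2 = 4.60000 − 77.33600·(4.60000 − 1.90000) / (77.33600 − (-13.14100)) = 4.60000 − (208.80720)/(90.47700) = 2.29215

2.292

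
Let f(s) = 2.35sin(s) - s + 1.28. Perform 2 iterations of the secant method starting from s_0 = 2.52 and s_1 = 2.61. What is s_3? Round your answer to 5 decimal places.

2.56370

f(2.52) = 0.1284770, f(2.61) = -0.1387689
s_2 = 2.6100000 − (-0.1387689)·(2.6100000 − 2.5200000) / (-0.1387689 − 0.1284770) = 2.6100000 − (-0.0124892)/(-0.2672459) = 2.5632670
f(2.5632670) = 0.0012962
s_3 = 2.5632670 − 0.0012962·(2.5632670 − 2.6100000) / (0.0012962 − (-0.1387689)) = 2.5632670 − (-0.0000606)/(0.1400651) = 2.5636995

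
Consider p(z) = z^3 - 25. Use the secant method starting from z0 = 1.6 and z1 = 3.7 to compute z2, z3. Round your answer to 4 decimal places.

p(1.6) = -20.904000, p(3.7) = 25.653000
z2 = 3.700000 − 25.653000·(3.700000 − 1.600000) / (25.653000 − (-20.904000)) = 3.700000 − (53.871300)/(46.557000) = 2.542896
p(2.542896) = -8.556824
z3 = 2.542896 − (-8.556824)·(2.542896 − 3.700000) / (-8.556824 − 25.653000) = 2.542896 − (9.901137)/(-34.209824) = 2.832320

2.5429, 2.8323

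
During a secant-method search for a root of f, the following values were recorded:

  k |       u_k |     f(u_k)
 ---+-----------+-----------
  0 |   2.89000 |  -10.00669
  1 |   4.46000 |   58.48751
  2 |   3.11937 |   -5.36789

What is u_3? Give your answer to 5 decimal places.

3.23207

u_3 = 3.11937 − (-5.36789)·(3.11937 − 4.46000) / (-5.36789 − 58.48751)
   = 3.11937 − (7.1963544)/(-63.8554000) = 3.2320677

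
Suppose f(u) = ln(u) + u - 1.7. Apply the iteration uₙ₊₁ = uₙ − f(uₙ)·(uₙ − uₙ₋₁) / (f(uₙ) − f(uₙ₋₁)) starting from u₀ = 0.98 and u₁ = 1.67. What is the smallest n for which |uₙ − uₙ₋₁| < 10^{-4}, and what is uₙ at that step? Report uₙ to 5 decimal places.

f(0.98) = -0.7402027, f(1.67) = 0.4828236
u₂ = 1.6700000 − 0.4828236·(0.6900000)/(1.2230263) = 1.3976033;  |Δ| = 0.2723967
f(1.3976033) = 0.0323622
u₃ = 1.3976033 − 0.0323622·(-0.2723967)/(-0.4504614) = 1.3780337;  |Δ| = 0.0195696
f(1.3780337) = -0.0013086
u₄ = 1.3780337 − (-0.0013086)·(-0.0195696)/(-0.0336708) = 1.3787943;  |Δ| = 0.0007606
f(1.3787943) = 0.0000037
u₅ = 1.3787943 − 0.0000037·(0.0007606)/(0.0013124) = 1.3787921;  |Δ| = 0.0000022
|u₅ − u₄| = 0.0000022 < 10^{-4}

n = 5, uₙ = 1.37879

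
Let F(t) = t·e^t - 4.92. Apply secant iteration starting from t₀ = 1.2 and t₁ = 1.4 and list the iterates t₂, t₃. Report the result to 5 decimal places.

F(1.2) = -0.9358597, F(1.4) = 0.7572800
t₂ = 1.4000000 − 0.7572800·(1.4000000 − 1.2000000) / (0.7572800 − (-0.9358597)) = 1.4000000 − (0.1514560)/(1.6931396) = 1.3105473
F(1.3105473) = -0.0602254
t₃ = 1.3105473 − (-0.0602254)·(1.3105473 − 1.4000000) / (-0.0602254 − 0.7572800) = 1.3105473 − (0.0053873)/(-0.8175054) = 1.3171372

1.31055, 1.31714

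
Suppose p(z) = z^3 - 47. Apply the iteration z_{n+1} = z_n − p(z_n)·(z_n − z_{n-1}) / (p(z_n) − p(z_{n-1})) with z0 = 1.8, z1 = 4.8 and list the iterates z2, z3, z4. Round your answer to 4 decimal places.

p(1.8) = -41.168000, p(4.8) = 63.592000
z2 = 4.800000 − 63.592000·(4.800000 − 1.800000) / (63.592000 − (-41.168000)) = 4.800000 − (190.776000)/(104.760000) = 2.978923
p(2.978923) = -20.565083
z3 = 2.978923 − (-20.565083)·(2.978923 − 4.800000) / (-20.565083 − 63.592000) = 2.978923 − (37.450595)/(-84.157083) = 3.423931
p(3.423931) = -6.860201
z4 = 3.423931 − (-6.860201)·(3.423931 − 2.978923) / (-6.860201 − (-20.565083)) = 3.423931 − (-3.052846)/(13.704883) = 3.646688

2.9789, 3.4239, 3.6467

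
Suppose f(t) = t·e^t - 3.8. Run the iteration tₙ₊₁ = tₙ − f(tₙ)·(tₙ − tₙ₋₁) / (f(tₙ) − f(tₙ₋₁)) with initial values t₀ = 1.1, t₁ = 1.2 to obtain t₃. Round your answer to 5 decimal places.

1.17429

f(1.1) = -0.4954174, f(1.2) = 0.1841403
t₂ = 1.2000000 − 0.1841403·(1.2000000 − 1.1000000) / (0.1841403 − (-0.4954174)) = 1.2000000 − (0.0184140)/(0.6795577) = 1.1729029
f(1.1729029) = -0.0099291
t₃ = 1.1729029 − (-0.0099291)·(1.1729029 − 1.2000000) / (-0.0099291 − 0.1841403) = 1.1729029 − (0.0002691)/(-0.1940694) = 1.1742893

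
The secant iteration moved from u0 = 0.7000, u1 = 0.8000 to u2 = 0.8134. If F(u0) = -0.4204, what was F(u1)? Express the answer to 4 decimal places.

The secant line through (0.7000, -0.4204) and (0.8000, F(u1)) crosses zero at u2 = 0.8134.
So (0.7000, -0.4204), (0.8000, F(u1)), (0.8134, 0) are collinear:
F(u1) = -0.4204 · (0.8000 − 0.8134) / (0.7000 − 0.8134) = -0.4204 · (-0.013400)/(-0.113400) = -0.049677

-0.0497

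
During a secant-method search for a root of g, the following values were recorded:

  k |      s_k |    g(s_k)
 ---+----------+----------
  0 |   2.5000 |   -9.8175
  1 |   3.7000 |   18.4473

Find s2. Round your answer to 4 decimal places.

s2 = 3.7000 − 18.4473·(3.7000 − 2.5000) / (18.4473 − (-9.8175))
   = 3.7000 − (22.136760)/(28.264800) = 2.916808

2.9168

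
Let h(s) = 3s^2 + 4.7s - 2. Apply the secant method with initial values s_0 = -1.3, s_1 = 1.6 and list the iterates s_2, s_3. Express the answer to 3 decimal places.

-0.757, -0.226

h(-1.3) = -3.04000, h(1.6) = 13.20000
s_2 = 1.60000 − 13.20000·(1.60000 − (-1.30000)) / (13.20000 − (-3.04000)) = 1.60000 − (38.28000)/(16.24000) = -0.75714
h(-0.75714) = -3.83878
s_3 = -0.75714 − (-3.83878)·(-0.75714 − 1.60000) / (-3.83878 − 13.20000) = -0.75714 − (9.04854)/(-17.03878) = -0.22609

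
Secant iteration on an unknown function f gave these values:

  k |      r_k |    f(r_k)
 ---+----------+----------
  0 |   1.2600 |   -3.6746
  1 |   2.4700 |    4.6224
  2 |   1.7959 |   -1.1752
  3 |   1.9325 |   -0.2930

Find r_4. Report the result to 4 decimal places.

r_4 = 1.9325 − (-0.2930)·(1.9325 − 1.7959) / (-0.2930 − (-1.1752))
   = 1.9325 − (-0.040024)/(0.882200) = 1.977868

1.9779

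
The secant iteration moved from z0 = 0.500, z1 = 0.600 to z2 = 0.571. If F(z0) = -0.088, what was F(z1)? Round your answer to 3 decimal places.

The secant line through (0.500, -0.088) and (0.600, F(z1)) crosses zero at z2 = 0.571.
So (0.500, -0.088), (0.600, F(z1)), (0.571, 0) are collinear:
F(z1) = -0.088 · (0.600 − 0.571) / (0.500 − 0.571) = -0.088 · (0.02900)/(-0.07100) = 0.03594

0.036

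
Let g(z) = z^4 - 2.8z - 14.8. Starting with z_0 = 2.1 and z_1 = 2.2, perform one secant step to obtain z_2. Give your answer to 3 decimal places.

g(2.1) = -1.23190, g(2.2) = 2.46560
z_2 = 2.20000 − 2.46560·(2.20000 − 2.10000) / (2.46560 − (-1.23190)) = 2.20000 − (0.24656)/(3.69750) = 2.13332

2.133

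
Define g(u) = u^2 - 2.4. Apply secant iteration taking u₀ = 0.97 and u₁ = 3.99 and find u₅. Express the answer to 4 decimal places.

1.5486

g(0.97) = -1.459100, g(3.99) = 13.520100
u₂ = 3.990000 − 13.520100·(3.990000 − 0.970000) / (13.520100 − (-1.459100)) = 3.990000 − (40.830702)/(14.979200) = 1.264173
g(1.264173) = -0.801866
u₃ = 1.264173 − (-0.801866)·(1.264173 − 3.990000) / (-0.801866 − 13.520100) = 1.264173 − (2.185747)/(-14.321966) = 1.416788
g(1.416788) = -0.392711
u₄ = 1.416788 − (-0.392711)·(1.416788 − 1.264173) / (-0.392711 − (-0.801866)) = 1.416788 − (-0.059934)/(0.409155) = 1.563270
g(1.563270) = 0.043812
u₅ = 1.563270 − 0.043812·(1.563270 − 1.416788) / (0.043812 − (-0.392711)) = 1.563270 − (0.006418)/(0.436523) = 1.548568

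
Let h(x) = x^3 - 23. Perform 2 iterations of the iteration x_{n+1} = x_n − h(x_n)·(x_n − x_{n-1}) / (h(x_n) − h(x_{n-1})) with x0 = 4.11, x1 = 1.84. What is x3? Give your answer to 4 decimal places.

3.0513

h(4.11) = 46.426531, h(1.84) = -16.770496
x2 = 1.840000 − (-16.770496)·(1.840000 − 4.110000) / (-16.770496 − 46.426531) = 1.840000 − (38.069026)/(-63.197027) = 2.442386
h(2.442386) = -8.430552
x3 = 2.442386 − (-8.430552)·(2.442386 − 1.840000) / (-8.430552 − (-16.770496)) = 2.442386 − (-5.078450)/(8.339944) = 3.051317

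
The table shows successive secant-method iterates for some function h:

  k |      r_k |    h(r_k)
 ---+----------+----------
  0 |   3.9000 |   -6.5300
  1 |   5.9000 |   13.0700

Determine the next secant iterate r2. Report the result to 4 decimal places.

4.5663

r2 = 5.9000 − 13.0700·(5.9000 − 3.9000) / (13.0700 − (-6.5300))
   = 5.9000 − (26.140000)/(19.600000) = 4.566327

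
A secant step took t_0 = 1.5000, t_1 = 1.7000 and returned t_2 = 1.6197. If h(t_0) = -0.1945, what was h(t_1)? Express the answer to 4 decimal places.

The secant line through (1.5000, -0.1945) and (1.7000, h(t_1)) crosses zero at t_2 = 1.6197.
So (1.5000, -0.1945), (1.7000, h(t_1)), (1.6197, 0) are collinear:
h(t_1) = -0.1945 · (1.7000 − 1.6197) / (1.5000 − 1.6197) = -0.1945 · (0.080300)/(-0.119700) = 0.130479

0.1305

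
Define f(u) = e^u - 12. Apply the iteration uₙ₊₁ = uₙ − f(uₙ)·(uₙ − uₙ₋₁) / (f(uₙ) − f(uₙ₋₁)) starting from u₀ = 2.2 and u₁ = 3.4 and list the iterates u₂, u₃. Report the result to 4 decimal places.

2.3705, 2.4398

f(2.2) = -2.974987, f(3.4) = 17.964100
u₂ = 3.400000 − 17.964100·(3.400000 − 2.200000) / (17.964100 − (-2.974987)) = 3.400000 − (21.556920)/(20.939087) = 2.370494
f(2.370494) = -1.297324
u₃ = 2.370494 − (-1.297324)·(2.370494 − 3.400000) / (-1.297324 − 17.964100) = 2.370494 − (1.335604)/(-19.261424) = 2.439835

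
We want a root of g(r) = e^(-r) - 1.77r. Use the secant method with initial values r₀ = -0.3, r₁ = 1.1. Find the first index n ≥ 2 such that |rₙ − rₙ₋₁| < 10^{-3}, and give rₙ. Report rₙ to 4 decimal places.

n = 5, rₙ = 0.3846

g(-0.3) = 1.880859, g(1.1) = -1.614129
r₂ = 1.100000 − (-1.614129)·(1.400000)/(-3.494988) = 0.453422;  |Δ| = 0.646578
g(0.453422) = -0.167108
r₃ = 0.453422 − (-0.167108)·(-0.646578)/(1.447021) = 0.378753;  |Δ| = 0.074670
g(0.378753) = 0.014322
r₄ = 0.378753 − 0.014322·(-0.074670)/(0.181430) = 0.384647;  |Δ| = 0.005894
g(0.384647) = -0.000135
r₅ = 0.384647 − (-0.000135)·(0.005894)/(-0.014457) = 0.384592;  |Δ| = 0.000055
|r₅ − r₄| = 0.000055 < 10^{-3}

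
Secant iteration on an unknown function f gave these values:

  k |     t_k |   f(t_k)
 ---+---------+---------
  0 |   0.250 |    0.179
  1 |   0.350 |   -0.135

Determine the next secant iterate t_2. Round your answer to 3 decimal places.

t_2 = 0.350 − (-0.135)·(0.350 − 0.250) / (-0.135 − 0.179)
   = 0.350 − (-0.01350)/(-0.31400) = 0.30701

0.307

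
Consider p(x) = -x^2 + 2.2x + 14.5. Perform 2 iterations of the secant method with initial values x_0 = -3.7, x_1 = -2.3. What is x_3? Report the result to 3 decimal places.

p(-3.7) = -7.33000, p(-2.3) = 4.15000
x_2 = -2.30000 − 4.15000·(-2.30000 − (-3.70000)) / (4.15000 − (-7.33000)) = -2.30000 − (5.81000)/(11.48000) = -2.80610
p(-2.80610) = 0.45240
x_3 = -2.80610 − 0.45240·(-2.80610 − (-2.30000)) / (0.45240 − 4.15000) = -2.80610 − (-0.22896)/(-3.69760) = -2.86802

-2.868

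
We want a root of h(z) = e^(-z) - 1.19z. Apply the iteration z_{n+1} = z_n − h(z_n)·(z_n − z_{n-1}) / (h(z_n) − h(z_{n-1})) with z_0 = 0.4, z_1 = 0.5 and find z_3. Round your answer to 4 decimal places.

0.5064

h(0.4) = 0.194320, h(0.5) = 0.011531
z_2 = 0.500000 − 0.011531·(0.500000 − 0.400000) / (0.011531 − 0.194320) = 0.500000 − (0.001153)/(-0.182789) = 0.506308
h(0.506308) = 0.000210
z_3 = 0.506308 − 0.000210·(0.506308 − 0.500000) / (0.000210 − 0.011531) = 0.506308 − (0.000001)/(-0.011321) = 0.506425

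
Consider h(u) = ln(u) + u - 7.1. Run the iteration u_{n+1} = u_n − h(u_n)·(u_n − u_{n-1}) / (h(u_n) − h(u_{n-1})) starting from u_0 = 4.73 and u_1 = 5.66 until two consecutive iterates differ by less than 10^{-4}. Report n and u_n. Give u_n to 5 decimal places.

h(4.73) = -0.8160748, h(5.66) = 0.2934239
u_2 = 5.6600000 − 0.2934239·(0.9300000)/(1.1094987) = 5.4140473;  |Δ| = 0.2459527
h(5.4140473) = 0.0030442
u_3 = 5.4140473 − 0.0030442·(-0.2459527)/(-0.2903797) = 5.4114688;  |Δ| = 0.0025785
h(5.4114688) = -0.0000106
u_4 = 5.4114688 − (-0.0000106)·(-0.0025785)/(-0.0030548) = 5.4114778;  |Δ| = 0.0000090
|u_4 − u_3| = 0.0000090 < 10^{-4}

n = 4, u_n = 5.41148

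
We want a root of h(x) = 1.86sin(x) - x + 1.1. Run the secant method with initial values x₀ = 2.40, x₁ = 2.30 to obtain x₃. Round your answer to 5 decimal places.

h(2.40) = -0.0436385, h(2.30) = 0.1870117
x₂ = 2.3000000 − 0.1870117·(2.3000000 − 2.4000000) / (0.1870117 − (-0.0436385)) = 2.3000000 − (-0.0187012)/(0.2306502) = 2.3810802
h(2.3810802) = 0.0010043
x₃ = 2.3810802 − 0.0010043·(2.3810802 − 2.3000000) / (0.0010043 − 0.1870117) = 2.3810802 − (0.0000814)/(-0.1860074) = 2.3815180

2.38152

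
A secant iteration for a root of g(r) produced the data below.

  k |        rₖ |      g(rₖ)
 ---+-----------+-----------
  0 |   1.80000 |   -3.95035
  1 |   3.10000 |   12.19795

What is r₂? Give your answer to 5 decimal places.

r₂ = 3.10000 − 12.19795·(3.10000 − 1.80000) / (12.19795 − (-3.95035))
   = 3.10000 − (15.8573350)/(16.1483000) = 2.1180183

2.11802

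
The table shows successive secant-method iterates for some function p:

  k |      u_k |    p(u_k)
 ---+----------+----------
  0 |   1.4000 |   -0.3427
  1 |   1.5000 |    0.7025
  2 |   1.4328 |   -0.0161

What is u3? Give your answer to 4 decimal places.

u3 = 1.4328 − (-0.0161)·(1.4328 − 1.5000) / (-0.0161 − 0.7025)
   = 1.4328 − (0.001082)/(-0.718600) = 1.434306

1.4343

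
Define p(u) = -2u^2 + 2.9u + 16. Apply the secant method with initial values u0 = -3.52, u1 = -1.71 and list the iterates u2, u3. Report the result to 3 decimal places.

p(-3.52) = -18.98880, p(-1.71) = 5.19280
u2 = -1.71000 − 5.19280·(-1.71000 − (-3.52000)) / (5.19280 − (-18.98880)) = -1.71000 − (9.39897)/(24.18160) = -2.09868
p(-2.09868) = 1.10488
u3 = -2.09868 − 1.10488·(-2.09868 − (-1.71000)) / (1.10488 − 5.19280) = -2.09868 − (-0.42945)/(-4.08792) = -2.20374

-2.099, -2.204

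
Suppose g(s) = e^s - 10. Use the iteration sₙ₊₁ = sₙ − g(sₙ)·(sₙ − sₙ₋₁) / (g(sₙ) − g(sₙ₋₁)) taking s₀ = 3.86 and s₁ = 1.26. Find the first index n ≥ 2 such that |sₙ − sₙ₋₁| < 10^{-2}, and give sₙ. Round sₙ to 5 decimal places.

g(3.86) = 37.4653514, g(1.26) = -6.4745785
s₂ = 1.2600000 − (-6.4745785)·(-2.6000000)/(-43.9399299) = 1.6431118;  |Δ| = 0.3831118
g(1.6431118) = -4.8287638
s₃ = 1.6431118 − (-4.8287638)·(0.3831118)/(1.6458147) = 2.7671485;  |Δ| = 1.1240368
g(2.7671485) = 5.9131934
s₄ = 2.7671485 − 5.9131934·(1.1240368)/(10.7419572) = 2.1483929;  |Δ| = 0.6187557
g(2.1483929) = -1.4289274
s₅ = 2.1483929 − (-1.4289274)·(-0.6187557)/(-7.3421208) = 2.2688154;  |Δ| = 0.1204226
g(2.2688154) = -0.3320583
s₆ = 2.2688154 − (-0.3320583)·(0.1204226)/(1.0968691) = 2.3052713;  |Δ| = 0.0364559
g(2.3052713) = 0.0268981
s₇ = 2.3052713 − 0.0268981·(0.0364559)/(0.3589564) = 2.3025395;  |Δ| = 0.0027318
|s₇ − s₆| = 0.0027318 < 10^{-2}

n = 7, sₙ = 2.30254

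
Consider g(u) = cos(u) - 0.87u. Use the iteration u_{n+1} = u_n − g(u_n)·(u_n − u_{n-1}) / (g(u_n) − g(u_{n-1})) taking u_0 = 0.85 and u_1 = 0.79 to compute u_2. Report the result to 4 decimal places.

g(0.85) = -0.079517, g(0.79) = 0.016545
u_2 = 0.790000 − 0.016545·(0.790000 − 0.850000) / (0.016545 − (-0.079517)) = 0.790000 − (-0.000993)/(0.096062) = 0.800334

0.8003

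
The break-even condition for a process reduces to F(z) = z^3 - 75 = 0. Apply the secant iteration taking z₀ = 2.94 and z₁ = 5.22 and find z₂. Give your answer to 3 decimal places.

3.908

F(2.94) = -49.58782, F(5.22) = 67.23665
z₂ = 5.22000 − 67.23665·(5.22000 − 2.94000) / (67.23665 − (-49.58782)) = 5.22000 − (153.29956)/(116.82446) = 3.90778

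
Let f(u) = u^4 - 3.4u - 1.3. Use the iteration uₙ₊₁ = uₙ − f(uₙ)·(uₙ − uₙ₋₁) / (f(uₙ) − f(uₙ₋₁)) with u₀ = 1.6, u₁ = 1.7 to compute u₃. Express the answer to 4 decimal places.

f(1.6) = -0.186400, f(1.7) = 1.272100
u₂ = 1.700000 − 1.272100·(1.700000 − 1.600000) / (1.272100 − (-0.186400)) = 1.700000 − (0.127210)/(1.458500) = 1.612780
f(1.612780) = -0.017939
u₃ = 1.612780 − (-0.017939)·(1.612780 − 1.700000) / (-0.017939 − 1.272100) = 1.612780 − (0.001565)/(-1.290039) = 1.613993

1.6140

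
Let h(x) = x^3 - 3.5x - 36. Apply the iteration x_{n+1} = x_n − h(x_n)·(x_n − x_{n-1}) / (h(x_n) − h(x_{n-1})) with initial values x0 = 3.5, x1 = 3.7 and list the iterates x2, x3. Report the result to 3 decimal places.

h(3.5) = -5.37500, h(3.7) = 1.70300
x2 = 3.70000 − 1.70300·(3.70000 − 3.50000) / (1.70300 − (-5.37500)) = 3.70000 − (0.34060)/(7.07800) = 3.65188
h(3.65188) = -0.07931
x3 = 3.65188 − (-0.07931)·(3.65188 − 3.70000) / (-0.07931 − 1.70300) = 3.65188 − (0.00382)/(-1.78231) = 3.65402

3.652, 3.654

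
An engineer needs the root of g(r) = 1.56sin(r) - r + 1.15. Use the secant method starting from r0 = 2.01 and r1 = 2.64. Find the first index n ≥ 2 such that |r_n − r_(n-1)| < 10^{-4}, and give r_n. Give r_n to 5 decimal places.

g(2.01) = 0.5519413, g(2.64) = -0.7399167
r2 = 2.6400000 − (-0.7399167)·(0.6300000)/(-1.2918580) = 2.2791650;  |Δ| = 0.3608350
g(2.2791650) = 0.0555367
r3 = 2.2791650 − 0.0555367·(-0.3608350)/(0.7954534) = 2.3043577;  |Δ| = 0.0251927
g(2.3043577) = 0.0044021
r4 = 2.3043577 − 0.0044021·(0.0251927)/(-0.0511347) = 2.3065265;  |Δ| = 0.0021688
g(2.3065265) = -0.0000346
r5 = 2.3065265 − (-0.0000346)·(0.0021688)/(-0.0044367) = 2.3065095;  |Δ| = 0.0000169
|r5 − r4| = 0.0000169 < 10^{-4}

n = 5, r_n = 2.30651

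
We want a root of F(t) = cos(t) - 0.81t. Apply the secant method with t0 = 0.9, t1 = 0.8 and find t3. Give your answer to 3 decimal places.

0.832

F(0.9) = -0.10739, F(0.8) = 0.04871
t2 = 0.80000 − 0.04871·(0.80000 − 0.90000) / (0.04871 − (-0.10739)) = 0.80000 − (-0.00487)/(0.15610) = 0.83120
F(0.83120) = 0.00071
t3 = 0.83120 − 0.00071·(0.83120 − 0.80000) / (0.00071 − 0.04871) = 0.83120 − (0.00002)/(-0.04799) = 0.83167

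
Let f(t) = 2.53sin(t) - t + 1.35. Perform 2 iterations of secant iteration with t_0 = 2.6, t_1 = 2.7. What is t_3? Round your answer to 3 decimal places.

2.617

f(2.6) = 0.05422, f(2.7) = -0.26873
t_2 = 2.70000 − (-0.26873)·(2.70000 − 2.60000) / (-0.26873 − 0.05422) = 2.70000 − (-0.02687)/(-0.32295) = 2.61679
f(2.61679) = 0.00085
t_3 = 2.61679 − 0.00085·(2.61679 − 2.70000) / (0.00085 − (-0.26873)) = 2.61679 − (-0.00007)/(0.26958) = 2.61705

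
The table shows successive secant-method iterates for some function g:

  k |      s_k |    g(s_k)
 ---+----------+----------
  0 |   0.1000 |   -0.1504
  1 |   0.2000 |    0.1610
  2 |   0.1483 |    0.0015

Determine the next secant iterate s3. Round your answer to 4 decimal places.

0.1478

s3 = 0.1483 − 0.0015·(0.1483 − 0.2000) / (0.0015 − 0.1610)
   = 0.1483 − (-0.000078)/(-0.159500) = 0.147814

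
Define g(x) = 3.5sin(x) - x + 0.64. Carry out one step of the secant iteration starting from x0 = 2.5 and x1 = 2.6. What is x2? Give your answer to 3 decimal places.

g(2.5) = 0.23465, g(2.6) = -0.15575
x2 = 2.60000 − (-0.15575)·(2.60000 − 2.50000) / (-0.15575 − 0.23465) = 2.60000 − (-0.01557)/(-0.39040) = 2.56011

2.560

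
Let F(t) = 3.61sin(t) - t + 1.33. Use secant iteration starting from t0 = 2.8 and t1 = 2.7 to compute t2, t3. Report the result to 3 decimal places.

2.740, 2.740

F(2.8) = -0.26069, F(2.7) = 0.17284
t2 = 2.70000 − 0.17284·(2.70000 − 2.80000) / (0.17284 − (-0.26069)) = 2.70000 − (-0.01728)/(0.43353) = 2.73987
F(2.73987) = 0.00166
t3 = 2.73987 − 0.00166·(2.73987 − 2.70000) / (0.00166 − 0.17284) = 2.73987 − (0.00007)/(-0.17118) = 2.74026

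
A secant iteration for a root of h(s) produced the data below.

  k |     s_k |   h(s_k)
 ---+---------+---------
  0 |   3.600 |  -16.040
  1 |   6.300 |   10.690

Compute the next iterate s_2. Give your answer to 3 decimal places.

5.220

s_2 = 6.300 − 10.690·(6.300 − 3.600) / (10.690 − (-16.040))
   = 6.300 − (28.86300)/(26.73000) = 5.22020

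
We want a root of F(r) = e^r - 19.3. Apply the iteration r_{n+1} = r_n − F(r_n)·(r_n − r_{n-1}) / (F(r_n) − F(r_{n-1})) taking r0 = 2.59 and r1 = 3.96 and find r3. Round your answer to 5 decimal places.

2.89156

F(2.59) = -5.9702284, F(3.96) = 33.1573259
r2 = 3.9600000 − 33.1573259·(3.9600000 − 2.5900000) / (33.1573259 − (-5.9702284)) = 3.9600000 − (45.4255366)/(39.1275543) = 2.7990397
F(2.7990397) = -2.8711372
r3 = 2.7990397 − (-2.8711372)·(2.7990397 − 3.9600000) / (-2.8711372 − 33.1573259) = 2.7990397 − (3.3332762)/(-36.0284631) = 2.8915576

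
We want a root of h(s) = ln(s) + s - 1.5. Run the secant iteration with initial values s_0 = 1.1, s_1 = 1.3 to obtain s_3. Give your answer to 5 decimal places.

1.26495

h(1.1) = -0.3046898, h(1.3) = 0.0623643
s_2 = 1.3000000 − 0.0623643·(1.3000000 − 1.1000000) / (0.0623643 − (-0.3046898)) = 1.3000000 − (0.0124729)/(0.3670541) = 1.2660190
h(1.2660190) = 0.0018964
s_3 = 1.2660190 − 0.0018964·(1.2660190 − 1.3000000) / (0.0018964 − 0.0623643) = 1.2660190 − (-0.0000644)/(-0.0604679) = 1.2649533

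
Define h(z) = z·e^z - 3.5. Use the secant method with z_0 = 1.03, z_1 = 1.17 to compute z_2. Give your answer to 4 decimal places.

1.1273

h(1.03) = -0.614902, h(1.17) = 0.269731
z_2 = 1.170000 − 0.269731·(1.170000 − 1.030000) / (0.269731 − (-0.614902)) = 1.170000 − (0.037762)/(0.884634) = 1.127313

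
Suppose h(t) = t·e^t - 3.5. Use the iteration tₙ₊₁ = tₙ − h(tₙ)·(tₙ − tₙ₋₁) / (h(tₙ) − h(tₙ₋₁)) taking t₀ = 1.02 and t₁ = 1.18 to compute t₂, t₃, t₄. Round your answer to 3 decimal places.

h(1.02) = -0.67134, h(1.18) = 0.34016
t₂ = 1.18000 − 0.34016·(1.18000 − 1.02000) / (0.34016 − (-0.67134)) = 1.18000 − (0.05443)/(1.01150) = 1.12619
h(1.12619) = -0.02694
t₃ = 1.12619 − (-0.02694)·(1.12619 − 1.18000) / (-0.02694 − 0.34016) = 1.12619 − (0.00145)/(-0.36710) = 1.13014
h(1.13014) = -0.00097
t₄ = 1.13014 − (-0.00097)·(1.13014 − 1.12619) / (-0.00097 − (-0.02694)) = 1.13014 − (0.00000)/(0.02597) = 1.13029

1.126, 1.130, 1.130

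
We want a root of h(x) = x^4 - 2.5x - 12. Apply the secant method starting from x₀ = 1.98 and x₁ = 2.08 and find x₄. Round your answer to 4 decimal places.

h(1.98) = -1.580464, h(2.08) = 1.517737
x₂ = 2.080000 − 1.517737·(2.080000 − 1.980000) / (1.517737 − (-1.580464)) = 2.080000 − (0.151774)/(3.098201) = 2.031012
h(2.031012) = -0.061815
x₃ = 2.031012 − (-0.061815)·(2.031012 − 2.080000) / (-0.061815 − 1.517737) = 2.031012 − (0.003028)/(-1.579552) = 2.032929
h(2.032929) = -0.002271
x₄ = 2.032929 − (-0.002271)·(2.032929 − 2.031012) / (-0.002271 − (-0.061815)) = 2.032929 − (-0.000004)/(0.059544) = 2.033003

2.0330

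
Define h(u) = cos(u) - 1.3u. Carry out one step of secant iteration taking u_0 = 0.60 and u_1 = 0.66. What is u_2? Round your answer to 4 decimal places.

0.6240

h(0.60) = 0.045336, h(0.66) = -0.068008
u_2 = 0.660000 − (-0.068008)·(0.660000 − 0.600000) / (-0.068008 − 0.045336) = 0.660000 − (-0.004080)/(-0.113343) = 0.623999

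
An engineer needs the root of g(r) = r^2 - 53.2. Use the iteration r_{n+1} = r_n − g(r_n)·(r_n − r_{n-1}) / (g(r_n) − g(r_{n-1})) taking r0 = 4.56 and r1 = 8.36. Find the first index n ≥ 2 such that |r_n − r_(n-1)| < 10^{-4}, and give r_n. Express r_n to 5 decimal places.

g(4.56) = -32.4064000, g(8.36) = 16.6896000
r2 = 8.3600000 − 16.6896000·(3.8000000)/(49.0960000) = 7.0682353;  |Δ| = 1.2917647
g(7.0682353) = -3.2400498
r3 = 7.0682353 − (-3.2400498)·(-1.2917647)/(-19.9296498) = 7.2782431;  |Δ| = 0.2100078
g(7.2782431) = -0.2271774
r4 = 7.2782431 − (-0.2271774)·(0.2100078)/(3.0128724) = 7.2940782;  |Δ| = 0.0158351
g(7.2940782) = 0.0035762
r5 = 7.2940782 − 0.0035762·(0.0158351)/(0.2307536) = 7.2938327;  |Δ| = 0.0002454
g(7.2938327) = -0.0000038
r6 = 7.2938327 − (-0.0000038)·(-0.0002454)/(-0.0035801) = 7.2938330;  |Δ| = 0.0000003
|r6 − r5| = 0.0000003 < 10^{-4}

n = 6, r_n = 7.29383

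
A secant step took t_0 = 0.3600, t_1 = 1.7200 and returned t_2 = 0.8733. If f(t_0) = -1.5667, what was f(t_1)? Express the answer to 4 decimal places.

The secant line through (0.3600, -1.5667) and (1.7200, f(t_1)) crosses zero at t_2 = 0.8733.
So (0.3600, -1.5667), (1.7200, f(t_1)), (0.8733, 0) are collinear:
f(t_1) = -1.5667 · (1.7200 − 0.8733) / (0.3600 − 0.8733) = -1.5667 · (0.846700)/(-0.513300) = 2.584307

2.5843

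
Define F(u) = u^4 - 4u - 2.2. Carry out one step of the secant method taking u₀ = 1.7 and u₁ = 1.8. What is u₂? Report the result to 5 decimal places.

1.73712

F(1.7) = -0.6479000, F(1.8) = 1.0976000
u₂ = 1.8000000 − 1.0976000·(1.8000000 − 1.7000000) / (1.0976000 − (-0.6479000)) = 1.8000000 − (0.1097600)/(1.7455000) = 1.7371183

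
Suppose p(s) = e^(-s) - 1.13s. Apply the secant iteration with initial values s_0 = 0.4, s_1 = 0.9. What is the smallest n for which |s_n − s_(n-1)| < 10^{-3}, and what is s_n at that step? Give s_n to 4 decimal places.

p(0.4) = 0.218320, p(0.9) = -0.610430
s_2 = 0.900000 − (-0.610430)·(0.500000)/(-0.828750) = 0.531716;  |Δ| = 0.368284
p(0.531716) = -0.013244
s_3 = 0.531716 − (-0.013244)·(-0.368284)/(0.597186) = 0.523549;  |Δ| = 0.008168
p(0.523549) = 0.000804
s_4 = 0.523549 − 0.000804·(-0.008168)/(0.014048) = 0.524016;  |Δ| = 0.000468
|s_4 − s_3| = 0.000468 < 10^{-3}

n = 4, s_n = 0.5240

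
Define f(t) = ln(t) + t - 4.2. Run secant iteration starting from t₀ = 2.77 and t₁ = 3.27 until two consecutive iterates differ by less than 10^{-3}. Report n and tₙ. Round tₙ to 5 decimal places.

f(2.77) = -0.4111527, f(3.27) = 0.2547900
t₂ = 3.2700000 − 0.2547900·(0.5000000)/(0.6659427) = 3.0786998;  |Δ| = 0.1913002
f(3.0786998) = 0.0032071
t₃ = 3.0786998 − 0.0032071·(-0.1913002)/(-0.2515829) = 3.0762611;  |Δ| = 0.0024386
f(3.0762611) = -0.0000239
t₄ = 3.0762611 − (-0.0000239)·(-0.0024386)/(-0.0032311) = 3.0762792;  |Δ| = 0.0000181
|t₄ − t₃| = 0.0000181 < 10^{-3}

n = 4, tₙ = 3.07628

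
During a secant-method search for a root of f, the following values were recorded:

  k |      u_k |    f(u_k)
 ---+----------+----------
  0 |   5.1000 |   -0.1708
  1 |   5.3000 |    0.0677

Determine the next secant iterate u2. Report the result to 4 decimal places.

u2 = 5.3000 − 0.0677·(5.3000 − 5.1000) / (0.0677 − (-0.1708))
   = 5.3000 − (0.013540)/(0.238500) = 5.243229

5.2432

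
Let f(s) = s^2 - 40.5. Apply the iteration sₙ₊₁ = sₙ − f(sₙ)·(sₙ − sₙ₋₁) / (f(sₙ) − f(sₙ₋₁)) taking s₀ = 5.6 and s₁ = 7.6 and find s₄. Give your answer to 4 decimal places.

6.3640

f(5.6) = -9.140000, f(7.6) = 17.260000
s₂ = 7.600000 − 17.260000·(7.600000 − 5.600000) / (17.260000 − (-9.140000)) = 7.600000 − (34.520000)/(26.400000) = 6.292424
f(6.292424) = -0.905397
s₃ = 6.292424 − (-0.905397)·(6.292424 − 7.600000) / (-0.905397 − 17.260000) = 6.292424 − (1.183875)/(-18.165397) = 6.357596
f(6.357596) = -0.080970
s₄ = 6.357596 − (-0.080970)·(6.357596 − 6.292424) / (-0.080970 − (-0.905397)) = 6.357596 − (-0.005277)/(0.824427) = 6.363997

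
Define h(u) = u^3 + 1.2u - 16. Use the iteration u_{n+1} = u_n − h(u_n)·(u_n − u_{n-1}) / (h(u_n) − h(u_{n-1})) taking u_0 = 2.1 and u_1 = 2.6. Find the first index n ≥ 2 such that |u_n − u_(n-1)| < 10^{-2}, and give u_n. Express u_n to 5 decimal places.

h(2.1) = -4.2190000, h(2.6) = 4.6960000
u_2 = 2.6000000 − 4.6960000·(0.5000000)/(8.9150000) = 2.3366237;  |Δ| = 0.2633763
h(2.3366237) = -0.4385299
u_3 = 2.3366237 − (-0.4385299)·(-0.2633763)/(-5.1345299) = 2.3591181;  |Δ| = 0.0224944
h(2.3591181) = -0.0395320
u_4 = 2.3591181 − (-0.0395320)·(0.0224944)/(0.3989979) = 2.3613468;  |Δ| = 0.0022287
|u_4 − u_3| = 0.0022287 < 10^{-2}

n = 4, u_n = 2.36135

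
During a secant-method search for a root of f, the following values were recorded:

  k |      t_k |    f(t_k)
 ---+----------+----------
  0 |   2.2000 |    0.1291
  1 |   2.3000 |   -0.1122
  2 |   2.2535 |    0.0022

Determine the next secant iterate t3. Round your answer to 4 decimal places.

2.2544

t3 = 2.2535 − 0.0022·(2.2535 − 2.3000) / (0.0022 − (-0.1122))
   = 2.2535 − (-0.000102)/(0.114400) = 2.254394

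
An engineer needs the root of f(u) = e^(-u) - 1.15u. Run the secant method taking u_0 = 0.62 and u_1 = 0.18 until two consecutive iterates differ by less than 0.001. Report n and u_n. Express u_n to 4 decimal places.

n = 4, u_n = 0.5180

f(0.62) = -0.175056, f(0.18) = 0.628270
u_2 = 0.180000 − 0.628270·(-0.440000)/(0.803326) = 0.524118;  |Δ| = 0.344118
f(0.524118) = -0.010658
u_3 = 0.524118 − (-0.010658)·(0.344118)/(-0.638929) = 0.518378;  |Δ| = 0.005740
f(0.518378) = -0.000648
u_4 = 0.518378 − (-0.000648)·(-0.005740)/(0.010010) = 0.518006;  |Δ| = 0.000372
|u_4 − u_3| = 0.000372 < 0.001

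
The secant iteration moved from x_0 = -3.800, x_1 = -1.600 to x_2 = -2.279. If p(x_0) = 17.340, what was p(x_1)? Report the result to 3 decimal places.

The secant line through (-3.800, 17.340) and (-1.600, p(x_1)) crosses zero at x_2 = -2.279.
So (-3.800, 17.340), (-1.600, p(x_1)), (-2.279, 0) are collinear:
p(x_1) = 17.340 · (-1.600 − (-2.279)) / (-3.800 − (-2.279)) = 17.340 · (0.67900)/(-1.52100) = -7.74087

-7.741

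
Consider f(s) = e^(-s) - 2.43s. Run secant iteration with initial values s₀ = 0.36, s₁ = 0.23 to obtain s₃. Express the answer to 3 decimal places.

0.304

f(0.36) = -0.17712, f(0.23) = 0.23563
s₂ = 0.23000 − 0.23563·(0.23000 − 0.36000) / (0.23563 − (-0.17712)) = 0.23000 − (-0.03063)/(0.41276) = 0.30421
f(0.30421) = -0.00154
s₃ = 0.30421 − (-0.00154)·(0.30421 − 0.23000) / (-0.00154 − 0.23563) = 0.30421 − (-0.00011)/(-0.23717) = 0.30373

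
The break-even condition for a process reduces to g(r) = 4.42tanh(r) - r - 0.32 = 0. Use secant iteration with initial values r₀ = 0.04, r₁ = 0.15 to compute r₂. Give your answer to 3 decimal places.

g(0.04) = -0.18329, g(0.15) = 0.18807
r₂ = 0.15000 − 0.18807·(0.15000 − 0.04000) / (0.18807 − (-0.18329)) = 0.15000 − (0.02069)/(0.37137) = 0.09429

0.094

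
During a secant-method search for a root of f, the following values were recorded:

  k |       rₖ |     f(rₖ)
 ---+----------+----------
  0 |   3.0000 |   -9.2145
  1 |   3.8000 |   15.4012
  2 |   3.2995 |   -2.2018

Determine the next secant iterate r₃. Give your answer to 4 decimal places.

3.3621

r₃ = 3.2995 − (-2.2018)·(3.2995 − 3.8000) / (-2.2018 − 15.4012)
   = 3.2995 − (1.102001)/(-17.603000) = 3.362103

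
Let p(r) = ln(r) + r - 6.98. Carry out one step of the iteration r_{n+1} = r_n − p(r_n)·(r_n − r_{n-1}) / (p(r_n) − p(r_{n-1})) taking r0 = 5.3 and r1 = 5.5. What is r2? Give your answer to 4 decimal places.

p(5.3) = -0.012293, p(5.5) = 0.224748
r2 = 5.500000 − 0.224748·(5.500000 − 5.300000) / (0.224748 − (-0.012293)) = 5.500000 − (0.044950)/(0.237041) = 5.310372

5.3104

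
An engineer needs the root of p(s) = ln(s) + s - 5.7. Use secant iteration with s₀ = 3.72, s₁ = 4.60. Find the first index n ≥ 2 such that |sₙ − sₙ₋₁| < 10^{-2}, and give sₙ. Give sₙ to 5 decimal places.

n = 3, sₙ = 4.25246

p(3.72) = -0.6662763, p(4.60) = 0.4260563
s₂ = 4.6000000 − 0.4260563·(0.8800000)/(1.0923326) = 4.2567625;  |Δ| = 0.3432375
p(4.2567625) = 0.0052714
s₃ = 4.2567625 − 0.0052714·(-0.3432375)/(-0.4207849) = 4.2524626;  |Δ| = 0.0042999
|s₃ − s₂| = 0.0042999 < 10^{-2}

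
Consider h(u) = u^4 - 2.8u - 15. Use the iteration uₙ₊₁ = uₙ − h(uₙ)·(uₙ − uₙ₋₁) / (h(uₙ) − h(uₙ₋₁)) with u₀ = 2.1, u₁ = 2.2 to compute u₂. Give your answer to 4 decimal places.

2.1387

h(2.1) = -1.431900, h(2.2) = 2.265600
u₂ = 2.200000 − 2.265600·(2.200000 − 2.100000) / (2.265600 − (-1.431900)) = 2.200000 − (0.226560)/(3.697500) = 2.138726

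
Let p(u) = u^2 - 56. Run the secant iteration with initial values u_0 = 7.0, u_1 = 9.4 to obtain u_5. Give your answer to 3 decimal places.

7.483

p(7.0) = -7.00000, p(9.4) = 32.36000
u_2 = 9.40000 − 32.36000·(9.40000 − 7.00000) / (32.36000 − (-7.00000)) = 9.40000 − (77.66400)/(39.36000) = 7.42683
p(7.42683) = -0.84221
u_3 = 7.42683 − (-0.84221)·(7.42683 − 9.40000) / (-0.84221 − 32.36000) = 7.42683 − (1.66182)/(-33.20221) = 7.47688
p(7.47688) = -0.09625
u_4 = 7.47688 − (-0.09625)·(7.47688 − 7.42683) / (-0.09625 − (-0.84221)) = 7.47688 − (-0.00482)/(0.74595) = 7.48334
p(7.48334) = 0.00036
u_5 = 7.48334 − 0.00036·(7.48334 − 7.47688) / (0.00036 − (-0.09625)) = 7.48334 − (0.00000)/(0.09662) = 7.48331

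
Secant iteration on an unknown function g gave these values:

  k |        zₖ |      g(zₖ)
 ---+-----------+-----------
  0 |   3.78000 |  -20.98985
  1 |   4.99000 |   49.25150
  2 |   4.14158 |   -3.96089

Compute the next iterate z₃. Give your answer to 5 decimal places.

z₃ = 4.14158 − (-3.96089)·(4.14158 − 4.99000) / (-3.96089 − 49.25150)
   = 4.14158 − (3.3604983)/(-53.2123900) = 4.2047326

4.20473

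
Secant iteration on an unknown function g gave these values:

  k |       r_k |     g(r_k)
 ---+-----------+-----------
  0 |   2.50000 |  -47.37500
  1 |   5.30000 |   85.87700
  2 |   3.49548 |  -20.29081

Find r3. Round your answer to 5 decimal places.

r3 = 3.49548 − (-20.29081)·(3.49548 − 5.30000) / (-20.29081 − 85.87700)
   = 3.49548 − (36.6151725)/(-106.1678100) = 3.8403602

3.84036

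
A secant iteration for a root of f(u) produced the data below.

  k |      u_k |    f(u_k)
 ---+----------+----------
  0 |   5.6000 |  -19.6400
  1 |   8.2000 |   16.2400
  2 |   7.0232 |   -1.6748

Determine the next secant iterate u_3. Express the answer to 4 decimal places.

u_3 = 7.0232 − (-1.6748)·(7.0232 − 8.2000) / (-1.6748 − 16.2400)
   = 7.0232 − (1.970905)/(-17.914800) = 7.133215

7.1332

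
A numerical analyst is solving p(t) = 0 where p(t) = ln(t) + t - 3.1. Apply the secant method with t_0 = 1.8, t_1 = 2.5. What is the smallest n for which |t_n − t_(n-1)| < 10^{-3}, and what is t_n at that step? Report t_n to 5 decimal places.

n = 4, t_n = 2.27710

p(1.8) = -0.7122133, p(2.5) = 0.3162907
t_2 = 2.5000000 − 0.3162907·(0.7000000)/(1.0285041) = 2.2847325;  |Δ| = 0.2152675
p(2.2847325) = 0.0109814
t_3 = 2.2847325 − 0.0109814·(-0.2152675)/(-0.3053093) = 2.2769897;  |Δ| = 0.0077428
p(2.2769897) = -0.0001560
t_4 = 2.2769897 − (-0.0001560)·(-0.0077428)/(-0.0111375) = 2.2770982;  |Δ| = 0.0001085
|t_4 − t_3| = 0.0001085 < 10^{-3}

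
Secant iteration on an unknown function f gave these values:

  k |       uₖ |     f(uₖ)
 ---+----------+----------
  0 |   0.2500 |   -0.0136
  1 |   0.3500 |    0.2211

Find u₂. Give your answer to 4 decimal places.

0.2558

u₂ = 0.3500 − 0.2211·(0.3500 − 0.2500) / (0.2211 − (-0.0136))
   = 0.3500 − (0.022110)/(0.234700) = 0.255795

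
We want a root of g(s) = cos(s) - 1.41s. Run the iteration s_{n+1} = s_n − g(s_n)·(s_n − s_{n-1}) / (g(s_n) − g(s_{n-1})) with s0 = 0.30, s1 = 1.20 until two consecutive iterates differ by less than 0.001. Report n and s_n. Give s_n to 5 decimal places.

g(0.30) = 0.5323365, g(1.20) = -1.3296422
s2 = 1.2000000 − (-1.3296422)·(0.9000000)/(-1.8619787) = 0.5573084;  |Δ| = 0.6426916
g(0.5573084) = 0.0628769
s3 = 0.5573084 − 0.0628769·(-0.6426916)/(1.3925191) = 0.5863281;  |Δ| = 0.0290197
g(0.5863281) = 0.0062554
s4 = 0.5863281 − 0.0062554·(0.0290197)/(-0.0566215) = 0.5895341;  |Δ| = 0.0032060
g(0.5895341) = -0.0000433
s5 = 0.5895341 − (-0.0000433)·(0.0032060)/(-0.0062986) = 0.5895121;  |Δ| = 0.0000220
|s5 − s4| = 0.0000220 < 0.001

n = 5, s_n = 0.58951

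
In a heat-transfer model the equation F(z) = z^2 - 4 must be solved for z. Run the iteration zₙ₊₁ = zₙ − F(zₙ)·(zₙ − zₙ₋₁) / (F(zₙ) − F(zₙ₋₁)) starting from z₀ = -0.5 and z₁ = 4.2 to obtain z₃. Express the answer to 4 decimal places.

1.3062

F(-0.5) = -3.750000, F(4.2) = 13.640000
z₂ = 4.200000 − 13.640000·(4.200000 − (-0.500000)) / (13.640000 − (-3.750000)) = 4.200000 − (64.108000)/(17.390000) = 0.513514
F(0.513514) = -3.736304
z₃ = 0.513514 − (-3.736304)·(0.513514 − 4.200000) / (-3.736304 − 13.640000) = 0.513514 − (13.773834)/(-17.376304) = 1.306193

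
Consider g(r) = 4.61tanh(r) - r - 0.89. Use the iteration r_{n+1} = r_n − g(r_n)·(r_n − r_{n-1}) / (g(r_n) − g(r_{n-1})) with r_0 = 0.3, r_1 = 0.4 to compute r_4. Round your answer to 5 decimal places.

0.25328

g(0.3) = 0.1529511, g(0.4) = 0.4615647
r_2 = 0.4000000 − 0.4615647·(0.4000000 − 0.3000000) / (0.4615647 − 0.1529511) = 0.4000000 − (0.0461565)/(0.3086136) = 0.2504393
g(0.2504393) = -0.0094609
r_3 = 0.2504393 − (-0.0094609)·(0.2504393 − 0.4000000) / (-0.0094609 − 0.4615647) = 0.2504393 − (0.0014150)/(-0.4710256) = 0.2534433
g(0.2534433) = 0.0005405
r_4 = 0.2534433 − 0.0005405·(0.2534433 − 0.2504393) / (0.0005405 − (-0.0094609)) = 0.2534433 − (0.0000016)/(0.0100014) = 0.2532809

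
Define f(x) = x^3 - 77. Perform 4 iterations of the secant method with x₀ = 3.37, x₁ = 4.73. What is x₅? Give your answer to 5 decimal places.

4.25432

f(3.37) = -38.7272470, f(4.73) = 28.8238170
x₂ = 4.7300000 − 28.8238170·(4.7300000 − 3.3700000) / (28.8238170 − (-38.7272470)) = 4.7300000 − (39.2003911)/(67.5510640) = 4.1496925
f(4.1496925) = -5.5425131
x₃ = 4.1496925 − (-5.5425131)·(4.1496925 − 4.7300000) / (-5.5425131 − 28.8238170) = 4.1496925 − (3.2163621)/(-34.3663301) = 4.2432830
f(4.2432830) = -0.5977790
x₄ = 4.2432830 − (-0.5977790)·(4.2432830 − 4.1496925) / (-0.5977790 − (-5.5425131)) = 4.2432830 − (-0.0559464)/(4.9447342) = 4.2545973
f(4.2545973) = 0.0150118
x₅ = 4.2545973 − 0.0150118·(4.2545973 − 4.2432830) / (0.0150118 − (-0.5977790)) = 4.2545973 − (0.0001698)/(0.6127908) = 4.2543201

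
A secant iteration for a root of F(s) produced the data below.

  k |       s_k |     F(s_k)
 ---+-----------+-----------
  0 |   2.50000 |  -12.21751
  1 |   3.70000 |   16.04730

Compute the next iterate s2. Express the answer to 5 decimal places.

s2 = 3.70000 − 16.04730·(3.70000 − 2.50000) / (16.04730 − (-12.21751))
   = 3.70000 − (19.2567600)/(28.2648100) = 3.0187019

3.01870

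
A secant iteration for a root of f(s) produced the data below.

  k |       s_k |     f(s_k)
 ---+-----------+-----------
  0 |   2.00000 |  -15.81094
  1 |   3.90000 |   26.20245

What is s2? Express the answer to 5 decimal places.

2.71503

s2 = 3.90000 − 26.20245·(3.90000 − 2.00000) / (26.20245 − (-15.81094))
   = 3.90000 − (49.7846550)/(42.0133900) = 2.7150289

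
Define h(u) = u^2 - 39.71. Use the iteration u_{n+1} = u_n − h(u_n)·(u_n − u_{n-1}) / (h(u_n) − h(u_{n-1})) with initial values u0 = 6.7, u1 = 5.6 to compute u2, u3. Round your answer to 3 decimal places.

h(6.7) = 5.18000, h(5.6) = -8.35000
u2 = 5.60000 − (-8.35000)·(5.60000 − 6.70000) / (-8.35000 − 5.18000) = 5.60000 − (9.18500)/(-13.53000) = 6.27886
h(6.27886) = -0.28589
u3 = 6.27886 − (-0.28589)·(6.27886 − 5.60000) / (-0.28589 − (-8.35000)) = 6.27886 − (-0.19408)/(8.06411) = 6.30293

6.279, 6.303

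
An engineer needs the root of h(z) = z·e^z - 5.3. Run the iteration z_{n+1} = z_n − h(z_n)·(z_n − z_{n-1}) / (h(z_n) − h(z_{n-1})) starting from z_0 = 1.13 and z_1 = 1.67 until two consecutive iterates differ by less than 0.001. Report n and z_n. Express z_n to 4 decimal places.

h(1.13) = -1.801908, h(1.67) = 3.571320
z_2 = 1.670000 − 3.571320·(0.540000)/(5.373228) = 1.311089;  |Δ| = 0.358911
h(1.311089) = -0.435585
z_3 = 1.311089 − (-0.435585)·(-0.358911)/(-4.006906) = 1.350105;  |Δ| = 0.039017
h(1.350105) = -0.091520
z_4 = 1.350105 − (-0.091520)·(0.039017)/(0.344065) = 1.360484;  |Δ| = 0.010378
h(1.360484) = 0.003272
z_5 = 1.360484 − 0.003272·(0.010378)/(0.094792) = 1.360125;  |Δ| = 0.000358
|z_5 − z_4| = 0.000358 < 0.001

n = 5, z_n = 1.3601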